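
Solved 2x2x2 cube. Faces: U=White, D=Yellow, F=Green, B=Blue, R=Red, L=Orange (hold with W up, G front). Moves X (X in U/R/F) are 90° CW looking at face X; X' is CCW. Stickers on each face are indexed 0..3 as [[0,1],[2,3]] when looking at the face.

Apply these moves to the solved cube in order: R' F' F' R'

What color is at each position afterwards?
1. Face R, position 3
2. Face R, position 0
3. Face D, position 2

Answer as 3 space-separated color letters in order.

Answer: O R Y

Derivation:
After move 1 (R'): R=RRRR U=WBWB F=GWGW D=YGYG B=YBYB
After move 2 (F'): F=WWGG U=WBRR R=GRYR D=OOYG L=OBOW
After move 3 (F'): F=WGWG U=WBGY R=OROR D=BWYG L=OROR
After move 4 (R'): R=RROO U=WYGY F=WBWY D=BGYG B=GBWB
Query 1: R[3] = O
Query 2: R[0] = R
Query 3: D[2] = Y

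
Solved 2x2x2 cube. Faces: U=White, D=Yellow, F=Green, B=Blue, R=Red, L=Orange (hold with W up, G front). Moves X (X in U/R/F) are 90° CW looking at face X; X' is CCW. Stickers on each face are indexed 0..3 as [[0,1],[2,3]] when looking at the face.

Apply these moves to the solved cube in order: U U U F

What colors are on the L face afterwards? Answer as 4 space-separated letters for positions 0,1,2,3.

After move 1 (U): U=WWWW F=RRGG R=BBRR B=OOBB L=GGOO
After move 2 (U): U=WWWW F=BBGG R=OORR B=GGBB L=RROO
After move 3 (U): U=WWWW F=OOGG R=GGRR B=RRBB L=BBOO
After move 4 (F): F=GOGO U=WWOB R=WGWR D=RGYY L=BYOY
Query: L face = BYOY

Answer: B Y O Y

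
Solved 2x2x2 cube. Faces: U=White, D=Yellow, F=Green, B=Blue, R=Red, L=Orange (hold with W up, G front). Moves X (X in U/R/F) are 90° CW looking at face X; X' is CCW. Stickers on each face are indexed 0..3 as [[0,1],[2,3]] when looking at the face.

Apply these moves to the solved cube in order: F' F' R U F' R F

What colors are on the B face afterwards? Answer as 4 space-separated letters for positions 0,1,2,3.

Answer: R R W B

Derivation:
After move 1 (F'): F=GGGG U=WWRR R=YRYR D=OOYY L=OWOW
After move 2 (F'): F=GGGG U=WWYY R=OROR D=WWYY L=OROR
After move 3 (R): R=OORR U=WGYG F=GWGY D=WBYB B=YBWB
After move 4 (U): U=YWGG F=OOGY R=YBRR B=ORWB L=GWOR
After move 5 (F'): F=OYOG U=YWYR R=BBWR D=WRYB L=GGOG
After move 6 (R): R=WBRB U=YYYG F=OROB D=WWYO B=RRWB
After move 7 (F): F=OOBR U=YYGG R=YBGB D=RWYO L=GWOW
Query: B face = RRWB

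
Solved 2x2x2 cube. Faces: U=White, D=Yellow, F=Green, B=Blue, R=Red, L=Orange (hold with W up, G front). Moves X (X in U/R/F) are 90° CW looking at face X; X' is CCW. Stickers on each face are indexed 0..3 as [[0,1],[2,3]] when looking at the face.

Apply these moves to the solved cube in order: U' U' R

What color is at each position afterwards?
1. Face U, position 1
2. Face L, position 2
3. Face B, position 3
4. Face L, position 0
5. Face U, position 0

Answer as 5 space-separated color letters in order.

Answer: B O B R W

Derivation:
After move 1 (U'): U=WWWW F=OOGG R=GGRR B=RRBB L=BBOO
After move 2 (U'): U=WWWW F=BBGG R=OORR B=GGBB L=RROO
After move 3 (R): R=RORO U=WBWG F=BYGY D=YBYG B=WGWB
Query 1: U[1] = B
Query 2: L[2] = O
Query 3: B[3] = B
Query 4: L[0] = R
Query 5: U[0] = W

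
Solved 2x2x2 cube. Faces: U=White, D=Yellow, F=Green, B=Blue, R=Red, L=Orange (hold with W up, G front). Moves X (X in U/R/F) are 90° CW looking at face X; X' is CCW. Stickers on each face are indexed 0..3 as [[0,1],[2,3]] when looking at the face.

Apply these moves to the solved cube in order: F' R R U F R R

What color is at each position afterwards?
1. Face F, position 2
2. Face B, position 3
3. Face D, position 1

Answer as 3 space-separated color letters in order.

Answer: B B W

Derivation:
After move 1 (F'): F=GGGG U=WWRR R=YRYR D=OOYY L=OWOW
After move 2 (R): R=YYRR U=WGRG F=GOGY D=OBYB B=RBWB
After move 3 (R): R=RYRY U=WORY F=GBGB D=OWYR B=GBGB
After move 4 (U): U=RWYO F=RYGB R=GBRY B=OWGB L=GBOW
After move 5 (F): F=GRBY U=RWWB R=YBOY D=RGYR L=GOOW
After move 6 (R): R=OYYB U=RRWY F=GGBR D=RGYO B=BWWB
After move 7 (R): R=YOBY U=RGWR F=GGBO D=RWYB B=YWRB
Query 1: F[2] = B
Query 2: B[3] = B
Query 3: D[1] = W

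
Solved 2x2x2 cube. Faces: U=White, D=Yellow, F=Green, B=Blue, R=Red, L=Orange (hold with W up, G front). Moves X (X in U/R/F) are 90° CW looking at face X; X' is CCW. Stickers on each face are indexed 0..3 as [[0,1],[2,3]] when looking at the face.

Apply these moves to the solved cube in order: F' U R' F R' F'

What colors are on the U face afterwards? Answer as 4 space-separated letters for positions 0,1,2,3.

Answer: R O R R

Derivation:
After move 1 (F'): F=GGGG U=WWRR R=YRYR D=OOYY L=OWOW
After move 2 (U): U=RWRW F=YRGG R=BBYR B=OWBB L=GGOW
After move 3 (R'): R=BRBY U=RBRO F=YWGW D=ORYG B=YWOB
After move 4 (F): F=GYWW U=RBWG R=RROY D=BBYG L=GOOR
After move 5 (R'): R=RYRO U=ROWY F=GBWG D=BYYW B=GWBB
After move 6 (F'): F=BGGW U=RORR R=YYBO D=ORYW L=GYOW
Query: U face = RORR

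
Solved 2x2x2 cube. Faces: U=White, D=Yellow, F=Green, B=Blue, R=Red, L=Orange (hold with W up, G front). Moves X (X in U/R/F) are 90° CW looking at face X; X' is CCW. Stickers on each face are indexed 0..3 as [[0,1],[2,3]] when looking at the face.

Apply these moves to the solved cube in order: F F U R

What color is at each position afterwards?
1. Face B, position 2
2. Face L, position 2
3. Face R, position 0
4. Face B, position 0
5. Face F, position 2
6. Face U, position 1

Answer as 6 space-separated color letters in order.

After move 1 (F): F=GGGG U=WWOO R=WRWR D=RRYY L=OYOY
After move 2 (F): F=GGGG U=WWYY R=OROR D=WWYY L=OROR
After move 3 (U): U=YWYW F=ORGG R=BBOR B=ORBB L=GGOR
After move 4 (R): R=OBRB U=YRYG F=OWGY D=WBYO B=WRWB
Query 1: B[2] = W
Query 2: L[2] = O
Query 3: R[0] = O
Query 4: B[0] = W
Query 5: F[2] = G
Query 6: U[1] = R

Answer: W O O W G R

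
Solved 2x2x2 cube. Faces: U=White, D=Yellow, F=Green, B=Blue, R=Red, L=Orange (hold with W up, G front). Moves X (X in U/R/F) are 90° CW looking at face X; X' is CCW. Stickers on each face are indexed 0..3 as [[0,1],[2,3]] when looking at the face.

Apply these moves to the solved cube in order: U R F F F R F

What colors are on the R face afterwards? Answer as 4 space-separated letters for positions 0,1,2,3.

Answer: R B G B

Derivation:
After move 1 (U): U=WWWW F=RRGG R=BBRR B=OOBB L=GGOO
After move 2 (R): R=RBRB U=WRWG F=RYGY D=YBYO B=WOWB
After move 3 (F): F=GRYY U=WROG R=WBGB D=RRYO L=GYOB
After move 4 (F): F=YGYR U=WRBY R=OBGB D=GWYO L=GROR
After move 5 (F): F=YYRG U=WRRR R=BBYB D=GOYO L=GGOW
After move 6 (R): R=YBBB U=WYRG F=YORO D=GWYW B=RORB
After move 7 (F): F=RYOO U=WYWG R=RBGB D=BYYW L=GGOW
Query: R face = RBGB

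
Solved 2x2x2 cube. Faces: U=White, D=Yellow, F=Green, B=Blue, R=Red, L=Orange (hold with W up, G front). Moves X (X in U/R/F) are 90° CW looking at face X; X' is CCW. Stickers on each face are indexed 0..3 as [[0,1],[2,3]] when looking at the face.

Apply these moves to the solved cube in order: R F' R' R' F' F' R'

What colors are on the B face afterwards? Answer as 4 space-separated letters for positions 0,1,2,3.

After move 1 (R): R=RRRR U=WGWG F=GYGY D=YBYB B=WBWB
After move 2 (F'): F=YYGG U=WGRR R=BRYR D=OOYB L=OGOW
After move 3 (R'): R=RRBY U=WWRW F=YGGR D=OYYG B=BBOB
After move 4 (R'): R=RYRB U=WORB F=YWGW D=OGYR B=GBYB
After move 5 (F'): F=WWYG U=WORR R=GYOB D=GWYR L=OBOR
After move 6 (F'): F=WGWY U=WOGO R=WYGB D=BRYR L=OROR
After move 7 (R'): R=YBWG U=WYGG F=WOWO D=BGYY B=RBRB
Query: B face = RBRB

Answer: R B R B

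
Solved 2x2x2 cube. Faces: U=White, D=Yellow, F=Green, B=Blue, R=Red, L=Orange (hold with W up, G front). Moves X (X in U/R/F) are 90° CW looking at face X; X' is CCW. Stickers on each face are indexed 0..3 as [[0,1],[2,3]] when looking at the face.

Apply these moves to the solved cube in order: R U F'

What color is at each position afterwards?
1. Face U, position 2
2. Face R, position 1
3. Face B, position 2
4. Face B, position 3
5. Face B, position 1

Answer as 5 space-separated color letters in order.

Answer: W B W B O

Derivation:
After move 1 (R): R=RRRR U=WGWG F=GYGY D=YBYB B=WBWB
After move 2 (U): U=WWGG F=RRGY R=WBRR B=OOWB L=GYOO
After move 3 (F'): F=RYRG U=WWWR R=BBYR D=YOYB L=GGOG
Query 1: U[2] = W
Query 2: R[1] = B
Query 3: B[2] = W
Query 4: B[3] = B
Query 5: B[1] = O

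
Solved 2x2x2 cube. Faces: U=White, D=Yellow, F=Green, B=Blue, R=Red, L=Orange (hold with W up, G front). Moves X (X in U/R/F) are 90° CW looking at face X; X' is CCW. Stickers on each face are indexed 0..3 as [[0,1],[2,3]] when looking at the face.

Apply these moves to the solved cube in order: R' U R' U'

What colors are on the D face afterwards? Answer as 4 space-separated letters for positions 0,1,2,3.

After move 1 (R'): R=RRRR U=WBWB F=GWGW D=YGYG B=YBYB
After move 2 (U): U=WWBB F=RRGW R=YBRR B=OOYB L=GWOO
After move 3 (R'): R=BRYR U=WYBO F=RWGB D=YRYW B=GOGB
After move 4 (U'): U=YOWB F=GWGB R=RWYR B=BRGB L=GOOO
Query: D face = YRYW

Answer: Y R Y W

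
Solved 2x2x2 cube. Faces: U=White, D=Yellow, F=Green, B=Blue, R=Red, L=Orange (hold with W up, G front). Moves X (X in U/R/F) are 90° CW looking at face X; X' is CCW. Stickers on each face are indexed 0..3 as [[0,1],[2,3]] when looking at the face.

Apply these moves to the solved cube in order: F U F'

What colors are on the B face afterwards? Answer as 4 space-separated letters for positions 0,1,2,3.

Answer: O Y B B

Derivation:
After move 1 (F): F=GGGG U=WWOO R=WRWR D=RRYY L=OYOY
After move 2 (U): U=OWOW F=WRGG R=BBWR B=OYBB L=GGOY
After move 3 (F'): F=RGWG U=OWBW R=RBRR D=GYYY L=GWOO
Query: B face = OYBB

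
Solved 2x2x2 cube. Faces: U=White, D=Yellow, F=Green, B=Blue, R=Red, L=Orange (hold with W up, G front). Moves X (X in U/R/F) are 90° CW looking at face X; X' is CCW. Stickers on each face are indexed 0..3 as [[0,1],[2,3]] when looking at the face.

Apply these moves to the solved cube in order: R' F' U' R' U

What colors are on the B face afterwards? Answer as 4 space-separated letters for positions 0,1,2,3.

After move 1 (R'): R=RRRR U=WBWB F=GWGW D=YGYG B=YBYB
After move 2 (F'): F=WWGG U=WBRR R=GRYR D=OOYG L=OBOW
After move 3 (U'): U=BRWR F=OBGG R=WWYR B=GRYB L=YBOW
After move 4 (R'): R=WRWY U=BYWG F=ORGR D=OBYG B=GROB
After move 5 (U): U=WBGY F=WRGR R=GRWY B=YBOB L=OROW
Query: B face = YBOB

Answer: Y B O B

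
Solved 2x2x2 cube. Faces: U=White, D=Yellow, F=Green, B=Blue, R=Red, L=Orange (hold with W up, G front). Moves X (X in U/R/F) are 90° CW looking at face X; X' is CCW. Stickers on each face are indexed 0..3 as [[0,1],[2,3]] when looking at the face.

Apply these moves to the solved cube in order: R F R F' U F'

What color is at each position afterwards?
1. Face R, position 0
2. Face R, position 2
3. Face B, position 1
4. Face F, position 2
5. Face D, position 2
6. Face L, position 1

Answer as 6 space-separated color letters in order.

Answer: B Y Y W Y G

Derivation:
After move 1 (R): R=RRRR U=WGWG F=GYGY D=YBYB B=WBWB
After move 2 (F): F=GGYY U=WGOO R=WRGR D=RRYB L=OYOB
After move 3 (R): R=GWRR U=WGOY F=GRYB D=RWYW B=OBGB
After move 4 (F'): F=RBGY U=WGGR R=WWRR D=YBYW L=OYOO
After move 5 (U): U=GWRG F=WWGY R=OBRR B=OYGB L=RBOO
After move 6 (F'): F=WYWG U=GWOR R=BBYR D=BOYW L=RGOR
Query 1: R[0] = B
Query 2: R[2] = Y
Query 3: B[1] = Y
Query 4: F[2] = W
Query 5: D[2] = Y
Query 6: L[1] = G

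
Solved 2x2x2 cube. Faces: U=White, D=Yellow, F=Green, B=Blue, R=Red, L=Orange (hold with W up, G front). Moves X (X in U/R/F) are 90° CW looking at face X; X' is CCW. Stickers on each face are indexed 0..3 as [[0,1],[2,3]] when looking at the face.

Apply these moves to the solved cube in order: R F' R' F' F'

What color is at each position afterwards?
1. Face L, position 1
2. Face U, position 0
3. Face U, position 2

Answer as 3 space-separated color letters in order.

Answer: B W Y

Derivation:
After move 1 (R): R=RRRR U=WGWG F=GYGY D=YBYB B=WBWB
After move 2 (F'): F=YYGG U=WGRR R=BRYR D=OOYB L=OGOW
After move 3 (R'): R=RRBY U=WWRW F=YGGR D=OYYG B=BBOB
After move 4 (F'): F=GRYG U=WWRB R=YROY D=GWYG L=OWOR
After move 5 (F'): F=RGGY U=WWYO R=WRGY D=WRYG L=OBOR
Query 1: L[1] = B
Query 2: U[0] = W
Query 3: U[2] = Y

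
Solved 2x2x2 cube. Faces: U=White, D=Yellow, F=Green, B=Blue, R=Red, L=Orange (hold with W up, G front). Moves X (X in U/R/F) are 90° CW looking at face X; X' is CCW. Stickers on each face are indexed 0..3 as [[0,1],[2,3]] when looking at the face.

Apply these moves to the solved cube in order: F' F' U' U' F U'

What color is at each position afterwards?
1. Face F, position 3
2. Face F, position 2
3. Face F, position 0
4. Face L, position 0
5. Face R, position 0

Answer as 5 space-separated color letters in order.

Answer: B G O G G

Derivation:
After move 1 (F'): F=GGGG U=WWRR R=YRYR D=OOYY L=OWOW
After move 2 (F'): F=GGGG U=WWYY R=OROR D=WWYY L=OROR
After move 3 (U'): U=WYWY F=ORGG R=GGOR B=ORBB L=BBOR
After move 4 (U'): U=YYWW F=BBGG R=OROR B=GGBB L=OROR
After move 5 (F): F=GBGB U=YYRR R=WRWR D=OOYY L=OWOW
After move 6 (U'): U=YRYR F=OWGB R=GBWR B=WRBB L=GGOW
Query 1: F[3] = B
Query 2: F[2] = G
Query 3: F[0] = O
Query 4: L[0] = G
Query 5: R[0] = G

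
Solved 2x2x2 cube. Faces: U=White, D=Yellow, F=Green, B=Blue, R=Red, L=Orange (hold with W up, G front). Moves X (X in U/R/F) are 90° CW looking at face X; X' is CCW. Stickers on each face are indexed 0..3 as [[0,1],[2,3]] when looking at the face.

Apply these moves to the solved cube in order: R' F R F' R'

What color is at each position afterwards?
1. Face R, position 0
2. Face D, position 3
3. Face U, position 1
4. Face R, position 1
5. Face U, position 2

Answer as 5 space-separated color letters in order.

Answer: W W B R B

Derivation:
After move 1 (R'): R=RRRR U=WBWB F=GWGW D=YGYG B=YBYB
After move 2 (F): F=GGWW U=WBOO R=WRBR D=RRYG L=OYOG
After move 3 (R): R=BWRR U=WGOW F=GRWG D=RYYY B=OBBB
After move 4 (F'): F=RGGW U=WGBR R=YWRR D=YGYY L=OWOO
After move 5 (R'): R=WRYR U=WBBO F=RGGR D=YGYW B=YBGB
Query 1: R[0] = W
Query 2: D[3] = W
Query 3: U[1] = B
Query 4: R[1] = R
Query 5: U[2] = B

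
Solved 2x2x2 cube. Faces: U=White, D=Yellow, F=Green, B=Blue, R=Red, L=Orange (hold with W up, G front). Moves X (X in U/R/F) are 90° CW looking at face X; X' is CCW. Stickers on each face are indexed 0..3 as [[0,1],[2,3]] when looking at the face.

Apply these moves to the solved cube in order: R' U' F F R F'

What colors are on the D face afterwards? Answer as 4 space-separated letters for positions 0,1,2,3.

Answer: R G Y R

Derivation:
After move 1 (R'): R=RRRR U=WBWB F=GWGW D=YGYG B=YBYB
After move 2 (U'): U=BBWW F=OOGW R=GWRR B=RRYB L=YBOO
After move 3 (F): F=GOWO U=BBOB R=WWWR D=RGYG L=YYOG
After move 4 (F): F=WGOO U=BBGY R=OWBR D=WWYG L=YROG
After move 5 (R): R=BORW U=BGGO F=WWOG D=WYYR B=YRBB
After move 6 (F'): F=WGWO U=BGBR R=YOWW D=RGYR L=YOOG
Query: D face = RGYR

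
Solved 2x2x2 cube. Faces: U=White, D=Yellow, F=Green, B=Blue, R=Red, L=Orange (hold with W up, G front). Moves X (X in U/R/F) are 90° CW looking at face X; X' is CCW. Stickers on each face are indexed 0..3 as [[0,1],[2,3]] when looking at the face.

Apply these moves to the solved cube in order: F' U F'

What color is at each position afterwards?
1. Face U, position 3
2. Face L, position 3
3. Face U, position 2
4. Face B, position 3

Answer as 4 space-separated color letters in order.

After move 1 (F'): F=GGGG U=WWRR R=YRYR D=OOYY L=OWOW
After move 2 (U): U=RWRW F=YRGG R=BBYR B=OWBB L=GGOW
After move 3 (F'): F=RGYG U=RWBY R=OBOR D=GWYY L=GWOR
Query 1: U[3] = Y
Query 2: L[3] = R
Query 3: U[2] = B
Query 4: B[3] = B

Answer: Y R B B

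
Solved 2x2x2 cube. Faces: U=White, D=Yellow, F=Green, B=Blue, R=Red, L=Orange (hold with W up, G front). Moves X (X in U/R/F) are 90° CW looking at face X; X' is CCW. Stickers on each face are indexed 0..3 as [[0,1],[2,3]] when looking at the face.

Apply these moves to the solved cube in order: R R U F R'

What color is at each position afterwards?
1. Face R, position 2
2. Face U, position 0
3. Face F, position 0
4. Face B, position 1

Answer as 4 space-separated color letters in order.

After move 1 (R): R=RRRR U=WGWG F=GYGY D=YBYB B=WBWB
After move 2 (R): R=RRRR U=WYWY F=GBGB D=YWYW B=GBGB
After move 3 (U): U=WWYY F=RRGB R=GBRR B=OOGB L=GBOO
After move 4 (F): F=GRBR U=WWOB R=YBYR D=RGYW L=GYOW
After move 5 (R'): R=BRYY U=WGOO F=GWBB D=RRYR B=WOGB
Query 1: R[2] = Y
Query 2: U[0] = W
Query 3: F[0] = G
Query 4: B[1] = O

Answer: Y W G O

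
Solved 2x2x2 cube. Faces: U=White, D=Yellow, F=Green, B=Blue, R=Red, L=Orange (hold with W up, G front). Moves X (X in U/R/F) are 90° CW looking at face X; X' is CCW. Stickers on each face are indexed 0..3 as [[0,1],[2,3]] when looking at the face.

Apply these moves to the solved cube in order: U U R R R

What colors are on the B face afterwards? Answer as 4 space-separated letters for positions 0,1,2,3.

After move 1 (U): U=WWWW F=RRGG R=BBRR B=OOBB L=GGOO
After move 2 (U): U=WWWW F=BBGG R=OORR B=GGBB L=RROO
After move 3 (R): R=RORO U=WBWG F=BYGY D=YBYG B=WGWB
After move 4 (R): R=RROO U=WYWY F=BBGG D=YWYW B=GGBB
After move 5 (R): R=OROR U=WBWG F=BWGW D=YBYG B=YGYB
Query: B face = YGYB

Answer: Y G Y B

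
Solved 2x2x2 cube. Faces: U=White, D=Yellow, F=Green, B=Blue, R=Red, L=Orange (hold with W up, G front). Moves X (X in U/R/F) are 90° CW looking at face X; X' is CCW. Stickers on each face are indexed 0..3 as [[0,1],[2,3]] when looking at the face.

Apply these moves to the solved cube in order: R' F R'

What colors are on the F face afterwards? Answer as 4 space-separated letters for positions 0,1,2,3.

Answer: G B W O

Derivation:
After move 1 (R'): R=RRRR U=WBWB F=GWGW D=YGYG B=YBYB
After move 2 (F): F=GGWW U=WBOO R=WRBR D=RRYG L=OYOG
After move 3 (R'): R=RRWB U=WYOY F=GBWO D=RGYW B=GBRB
Query: F face = GBWO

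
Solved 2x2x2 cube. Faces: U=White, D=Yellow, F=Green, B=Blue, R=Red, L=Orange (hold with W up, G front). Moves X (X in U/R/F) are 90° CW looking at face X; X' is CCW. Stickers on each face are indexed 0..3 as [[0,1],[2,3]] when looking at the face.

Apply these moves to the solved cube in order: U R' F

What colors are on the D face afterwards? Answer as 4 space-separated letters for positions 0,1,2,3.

Answer: B B Y G

Derivation:
After move 1 (U): U=WWWW F=RRGG R=BBRR B=OOBB L=GGOO
After move 2 (R'): R=BRBR U=WBWO F=RWGW D=YRYG B=YOYB
After move 3 (F): F=GRWW U=WBOG R=WROR D=BBYG L=GYOR
Query: D face = BBYG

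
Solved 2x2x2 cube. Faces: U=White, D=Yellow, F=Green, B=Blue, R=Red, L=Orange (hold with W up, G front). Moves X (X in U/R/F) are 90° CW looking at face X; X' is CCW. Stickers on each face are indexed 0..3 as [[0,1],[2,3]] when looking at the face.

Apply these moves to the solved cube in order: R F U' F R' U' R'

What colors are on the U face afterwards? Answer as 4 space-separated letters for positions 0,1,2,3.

Answer: W G G G

Derivation:
After move 1 (R): R=RRRR U=WGWG F=GYGY D=YBYB B=WBWB
After move 2 (F): F=GGYY U=WGOO R=WRGR D=RRYB L=OYOB
After move 3 (U'): U=GOWO F=OYYY R=GGGR B=WRWB L=WBOB
After move 4 (F): F=YOYY U=GOBB R=WGOR D=GGYB L=WROR
After move 5 (R'): R=GRWO U=GWBW F=YOYB D=GOYY B=BRGB
After move 6 (U'): U=WWGB F=WRYB R=YOWO B=GRGB L=BROR
After move 7 (R'): R=OOYW U=WGGG F=WWYB D=GRYB B=YROB
Query: U face = WGGG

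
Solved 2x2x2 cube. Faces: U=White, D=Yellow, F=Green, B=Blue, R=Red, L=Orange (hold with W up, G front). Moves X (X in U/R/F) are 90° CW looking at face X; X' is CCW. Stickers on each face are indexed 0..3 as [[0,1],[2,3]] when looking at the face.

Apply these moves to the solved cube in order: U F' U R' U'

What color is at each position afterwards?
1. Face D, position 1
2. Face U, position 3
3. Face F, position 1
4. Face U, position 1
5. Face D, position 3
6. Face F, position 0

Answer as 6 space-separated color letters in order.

After move 1 (U): U=WWWW F=RRGG R=BBRR B=OOBB L=GGOO
After move 2 (F'): F=RGRG U=WWBR R=YBYR D=GOYY L=GWOW
After move 3 (U): U=BWRW F=YBRG R=OOYR B=GWBB L=RGOW
After move 4 (R'): R=OROY U=BBRG F=YWRW D=GBYG B=YWOB
After move 5 (U'): U=BGBR F=RGRW R=YWOY B=OROB L=YWOW
Query 1: D[1] = B
Query 2: U[3] = R
Query 3: F[1] = G
Query 4: U[1] = G
Query 5: D[3] = G
Query 6: F[0] = R

Answer: B R G G G R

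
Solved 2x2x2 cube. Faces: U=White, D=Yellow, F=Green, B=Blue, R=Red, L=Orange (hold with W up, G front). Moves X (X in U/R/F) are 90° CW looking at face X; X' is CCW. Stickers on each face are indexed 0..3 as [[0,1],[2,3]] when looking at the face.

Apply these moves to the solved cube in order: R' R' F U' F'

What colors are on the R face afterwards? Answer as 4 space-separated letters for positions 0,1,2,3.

Answer: R G R R

Derivation:
After move 1 (R'): R=RRRR U=WBWB F=GWGW D=YGYG B=YBYB
After move 2 (R'): R=RRRR U=WYWY F=GBGB D=YWYW B=GBGB
After move 3 (F): F=GGBB U=WYOO R=WRYR D=RRYW L=OYOW
After move 4 (U'): U=YOWO F=OYBB R=GGYR B=WRGB L=GBOW
After move 5 (F'): F=YBOB U=YOGY R=RGRR D=BWYW L=GOOW
Query: R face = RGRR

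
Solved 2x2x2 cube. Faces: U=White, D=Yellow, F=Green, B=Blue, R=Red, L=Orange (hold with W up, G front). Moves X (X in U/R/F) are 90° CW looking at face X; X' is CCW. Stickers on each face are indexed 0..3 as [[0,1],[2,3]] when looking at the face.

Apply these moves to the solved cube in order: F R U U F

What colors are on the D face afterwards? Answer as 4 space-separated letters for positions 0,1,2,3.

Answer: R O Y B

Derivation:
After move 1 (F): F=GGGG U=WWOO R=WRWR D=RRYY L=OYOY
After move 2 (R): R=WWRR U=WGOG F=GRGY D=RBYB B=OBWB
After move 3 (U): U=OWGG F=WWGY R=OBRR B=OYWB L=GROY
After move 4 (U): U=GOGW F=OBGY R=OYRR B=GRWB L=WWOY
After move 5 (F): F=GOYB U=GOYW R=GYWR D=ROYB L=WROB
Query: D face = ROYB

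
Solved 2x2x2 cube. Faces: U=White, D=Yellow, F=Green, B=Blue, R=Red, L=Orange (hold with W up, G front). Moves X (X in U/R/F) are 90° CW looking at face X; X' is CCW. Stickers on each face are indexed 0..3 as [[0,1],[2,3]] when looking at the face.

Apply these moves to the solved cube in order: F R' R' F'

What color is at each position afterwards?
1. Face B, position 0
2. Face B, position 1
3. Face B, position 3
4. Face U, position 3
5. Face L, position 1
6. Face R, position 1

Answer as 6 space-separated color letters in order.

After move 1 (F): F=GGGG U=WWOO R=WRWR D=RRYY L=OYOY
After move 2 (R'): R=RRWW U=WBOB F=GWGO D=RGYG B=YBRB
After move 3 (R'): R=RWRW U=WROY F=GBGB D=RWYO B=GBGB
After move 4 (F'): F=BBGG U=WRRR R=WWRW D=YYYO L=OYOO
Query 1: B[0] = G
Query 2: B[1] = B
Query 3: B[3] = B
Query 4: U[3] = R
Query 5: L[1] = Y
Query 6: R[1] = W

Answer: G B B R Y W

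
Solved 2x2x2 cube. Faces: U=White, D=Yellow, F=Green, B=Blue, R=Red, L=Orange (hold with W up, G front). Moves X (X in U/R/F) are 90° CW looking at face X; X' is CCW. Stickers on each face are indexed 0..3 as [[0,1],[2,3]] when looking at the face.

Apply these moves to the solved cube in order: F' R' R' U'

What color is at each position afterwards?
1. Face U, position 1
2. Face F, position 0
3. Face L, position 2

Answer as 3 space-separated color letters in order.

After move 1 (F'): F=GGGG U=WWRR R=YRYR D=OOYY L=OWOW
After move 2 (R'): R=RRYY U=WBRB F=GWGR D=OGYG B=YBOB
After move 3 (R'): R=RYRY U=WORY F=GBGB D=OWYR B=GBGB
After move 4 (U'): U=OYWR F=OWGB R=GBRY B=RYGB L=GBOW
Query 1: U[1] = Y
Query 2: F[0] = O
Query 3: L[2] = O

Answer: Y O O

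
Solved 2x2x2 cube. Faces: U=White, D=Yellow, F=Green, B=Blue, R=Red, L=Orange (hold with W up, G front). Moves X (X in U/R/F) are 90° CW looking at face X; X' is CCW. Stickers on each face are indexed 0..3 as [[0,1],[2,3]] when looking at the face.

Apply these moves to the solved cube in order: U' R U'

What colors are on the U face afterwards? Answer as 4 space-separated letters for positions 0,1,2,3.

After move 1 (U'): U=WWWW F=OOGG R=GGRR B=RRBB L=BBOO
After move 2 (R): R=RGRG U=WOWG F=OYGY D=YBYR B=WRWB
After move 3 (U'): U=OGWW F=BBGY R=OYRG B=RGWB L=WROO
Query: U face = OGWW

Answer: O G W W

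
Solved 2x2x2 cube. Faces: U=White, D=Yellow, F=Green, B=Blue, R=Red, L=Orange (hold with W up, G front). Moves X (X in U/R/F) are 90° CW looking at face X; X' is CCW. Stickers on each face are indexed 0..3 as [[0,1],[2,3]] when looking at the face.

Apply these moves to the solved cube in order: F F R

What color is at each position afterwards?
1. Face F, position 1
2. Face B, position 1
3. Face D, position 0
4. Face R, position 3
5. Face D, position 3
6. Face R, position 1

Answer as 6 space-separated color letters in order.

After move 1 (F): F=GGGG U=WWOO R=WRWR D=RRYY L=OYOY
After move 2 (F): F=GGGG U=WWYY R=OROR D=WWYY L=OROR
After move 3 (R): R=OORR U=WGYG F=GWGY D=WBYB B=YBWB
Query 1: F[1] = W
Query 2: B[1] = B
Query 3: D[0] = W
Query 4: R[3] = R
Query 5: D[3] = B
Query 6: R[1] = O

Answer: W B W R B O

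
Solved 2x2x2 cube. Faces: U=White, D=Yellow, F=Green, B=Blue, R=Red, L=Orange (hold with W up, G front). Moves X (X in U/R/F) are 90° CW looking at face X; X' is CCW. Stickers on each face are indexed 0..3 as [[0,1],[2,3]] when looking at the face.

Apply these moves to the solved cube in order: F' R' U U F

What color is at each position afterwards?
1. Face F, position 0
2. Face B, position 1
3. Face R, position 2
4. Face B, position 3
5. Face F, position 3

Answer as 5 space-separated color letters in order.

After move 1 (F'): F=GGGG U=WWRR R=YRYR D=OOYY L=OWOW
After move 2 (R'): R=RRYY U=WBRB F=GWGR D=OGYG B=YBOB
After move 3 (U): U=RWBB F=RRGR R=YBYY B=OWOB L=GWOW
After move 4 (U): U=BRBW F=YBGR R=OWYY B=GWOB L=RROW
After move 5 (F): F=GYRB U=BRWR R=BWWY D=YOYG L=ROOG
Query 1: F[0] = G
Query 2: B[1] = W
Query 3: R[2] = W
Query 4: B[3] = B
Query 5: F[3] = B

Answer: G W W B B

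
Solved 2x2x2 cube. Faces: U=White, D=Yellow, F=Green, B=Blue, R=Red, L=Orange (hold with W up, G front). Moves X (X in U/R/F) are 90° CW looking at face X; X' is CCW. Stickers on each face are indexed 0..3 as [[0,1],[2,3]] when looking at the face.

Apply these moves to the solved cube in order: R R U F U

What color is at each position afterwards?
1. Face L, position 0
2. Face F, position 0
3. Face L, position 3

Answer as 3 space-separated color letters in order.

After move 1 (R): R=RRRR U=WGWG F=GYGY D=YBYB B=WBWB
After move 2 (R): R=RRRR U=WYWY F=GBGB D=YWYW B=GBGB
After move 3 (U): U=WWYY F=RRGB R=GBRR B=OOGB L=GBOO
After move 4 (F): F=GRBR U=WWOB R=YBYR D=RGYW L=GYOW
After move 5 (U): U=OWBW F=YBBR R=OOYR B=GYGB L=GROW
Query 1: L[0] = G
Query 2: F[0] = Y
Query 3: L[3] = W

Answer: G Y W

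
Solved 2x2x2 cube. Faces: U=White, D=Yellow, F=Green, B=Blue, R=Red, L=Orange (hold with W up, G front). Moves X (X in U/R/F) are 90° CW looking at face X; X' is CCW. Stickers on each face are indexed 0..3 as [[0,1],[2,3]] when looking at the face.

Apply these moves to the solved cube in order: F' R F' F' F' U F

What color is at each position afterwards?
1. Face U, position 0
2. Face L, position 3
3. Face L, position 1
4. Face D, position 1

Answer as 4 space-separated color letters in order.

Answer: W Y R R

Derivation:
After move 1 (F'): F=GGGG U=WWRR R=YRYR D=OOYY L=OWOW
After move 2 (R): R=YYRR U=WGRG F=GOGY D=OBYB B=RBWB
After move 3 (F'): F=OYGG U=WGYR R=BYOR D=WWYB L=OGOR
After move 4 (F'): F=YGOG U=WGBO R=WYWR D=GRYB L=OROY
After move 5 (F'): F=GGYO U=WGWW R=RYGR D=RYYB L=OOOB
After move 6 (U): U=WWWG F=RYYO R=RBGR B=OOWB L=GGOB
After move 7 (F): F=YROY U=WWBG R=WBGR D=GRYB L=GROY
Query 1: U[0] = W
Query 2: L[3] = Y
Query 3: L[1] = R
Query 4: D[1] = R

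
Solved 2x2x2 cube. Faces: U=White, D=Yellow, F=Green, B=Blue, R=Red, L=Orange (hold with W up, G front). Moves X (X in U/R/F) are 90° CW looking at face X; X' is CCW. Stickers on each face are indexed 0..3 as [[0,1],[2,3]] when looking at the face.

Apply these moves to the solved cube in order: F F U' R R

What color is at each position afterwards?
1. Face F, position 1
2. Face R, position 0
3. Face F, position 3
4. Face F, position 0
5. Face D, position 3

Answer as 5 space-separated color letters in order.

Answer: B R O O Y

Derivation:
After move 1 (F): F=GGGG U=WWOO R=WRWR D=RRYY L=OYOY
After move 2 (F): F=GGGG U=WWYY R=OROR D=WWYY L=OROR
After move 3 (U'): U=WYWY F=ORGG R=GGOR B=ORBB L=BBOR
After move 4 (R): R=OGRG U=WRWG F=OWGY D=WBYO B=YRYB
After move 5 (R): R=ROGG U=WWWY F=OBGO D=WYYY B=GRRB
Query 1: F[1] = B
Query 2: R[0] = R
Query 3: F[3] = O
Query 4: F[0] = O
Query 5: D[3] = Y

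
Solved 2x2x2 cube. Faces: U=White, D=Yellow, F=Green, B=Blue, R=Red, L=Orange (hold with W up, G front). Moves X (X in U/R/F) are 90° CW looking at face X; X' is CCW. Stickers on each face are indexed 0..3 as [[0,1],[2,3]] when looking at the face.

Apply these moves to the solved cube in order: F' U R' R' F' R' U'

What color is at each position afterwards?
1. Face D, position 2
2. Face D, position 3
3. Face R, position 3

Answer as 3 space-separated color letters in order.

After move 1 (F'): F=GGGG U=WWRR R=YRYR D=OOYY L=OWOW
After move 2 (U): U=RWRW F=YRGG R=BBYR B=OWBB L=GGOW
After move 3 (R'): R=BRBY U=RBRO F=YWGW D=ORYG B=YWOB
After move 4 (R'): R=RYBB U=RORY F=YBGO D=OWYW B=GWRB
After move 5 (F'): F=BOYG U=RORB R=WYOB D=GWYW L=GYOR
After move 6 (R'): R=YBWO U=RRRG F=BOYB D=GOYG B=WWWB
After move 7 (U'): U=RGRR F=GYYB R=BOWO B=YBWB L=WWOR
Query 1: D[2] = Y
Query 2: D[3] = G
Query 3: R[3] = O

Answer: Y G O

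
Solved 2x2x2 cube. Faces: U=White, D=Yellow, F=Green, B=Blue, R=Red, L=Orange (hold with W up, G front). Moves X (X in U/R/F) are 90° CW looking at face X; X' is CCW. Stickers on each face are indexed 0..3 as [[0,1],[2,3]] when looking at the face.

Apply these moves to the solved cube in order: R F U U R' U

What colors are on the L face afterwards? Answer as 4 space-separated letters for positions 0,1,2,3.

Answer: W O O B

Derivation:
After move 1 (R): R=RRRR U=WGWG F=GYGY D=YBYB B=WBWB
After move 2 (F): F=GGYY U=WGOO R=WRGR D=RRYB L=OYOB
After move 3 (U): U=OWOG F=WRYY R=WBGR B=OYWB L=GGOB
After move 4 (U): U=OOGW F=WBYY R=OYGR B=GGWB L=WROB
After move 5 (R'): R=YROG U=OWGG F=WOYW D=RBYY B=BGRB
After move 6 (U): U=GOGW F=YRYW R=BGOG B=WRRB L=WOOB
Query: L face = WOOB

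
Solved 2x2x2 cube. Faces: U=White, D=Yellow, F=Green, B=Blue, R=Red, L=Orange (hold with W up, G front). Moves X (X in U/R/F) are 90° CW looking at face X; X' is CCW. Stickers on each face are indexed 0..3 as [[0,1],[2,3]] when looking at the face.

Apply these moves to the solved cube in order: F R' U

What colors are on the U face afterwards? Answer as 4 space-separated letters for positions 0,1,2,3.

Answer: O W B B

Derivation:
After move 1 (F): F=GGGG U=WWOO R=WRWR D=RRYY L=OYOY
After move 2 (R'): R=RRWW U=WBOB F=GWGO D=RGYG B=YBRB
After move 3 (U): U=OWBB F=RRGO R=YBWW B=OYRB L=GWOY
Query: U face = OWBB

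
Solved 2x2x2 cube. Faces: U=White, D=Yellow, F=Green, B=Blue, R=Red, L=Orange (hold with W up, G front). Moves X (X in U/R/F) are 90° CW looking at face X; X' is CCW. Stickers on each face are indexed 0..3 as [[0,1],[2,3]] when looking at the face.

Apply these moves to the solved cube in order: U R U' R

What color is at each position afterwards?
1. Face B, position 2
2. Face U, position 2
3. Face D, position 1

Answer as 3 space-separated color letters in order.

Answer: G W W

Derivation:
After move 1 (U): U=WWWW F=RRGG R=BBRR B=OOBB L=GGOO
After move 2 (R): R=RBRB U=WRWG F=RYGY D=YBYO B=WOWB
After move 3 (U'): U=RGWW F=GGGY R=RYRB B=RBWB L=WOOO
After move 4 (R): R=RRBY U=RGWY F=GBGO D=YWYR B=WBGB
Query 1: B[2] = G
Query 2: U[2] = W
Query 3: D[1] = W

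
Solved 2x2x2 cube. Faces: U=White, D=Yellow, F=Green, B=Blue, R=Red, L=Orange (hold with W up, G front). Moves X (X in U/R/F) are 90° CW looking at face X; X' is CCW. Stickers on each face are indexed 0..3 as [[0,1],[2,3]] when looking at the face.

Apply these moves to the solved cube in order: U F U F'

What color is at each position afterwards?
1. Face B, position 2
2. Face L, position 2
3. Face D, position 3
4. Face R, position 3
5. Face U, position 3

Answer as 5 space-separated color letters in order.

Answer: B O Y R W

Derivation:
After move 1 (U): U=WWWW F=RRGG R=BBRR B=OOBB L=GGOO
After move 2 (F): F=GRGR U=WWOG R=WBWR D=RBYY L=GYOY
After move 3 (U): U=OWGW F=WBGR R=OOWR B=GYBB L=GROY
After move 4 (F'): F=BRWG U=OWOW R=BORR D=RYYY L=GWOG
Query 1: B[2] = B
Query 2: L[2] = O
Query 3: D[3] = Y
Query 4: R[3] = R
Query 5: U[3] = W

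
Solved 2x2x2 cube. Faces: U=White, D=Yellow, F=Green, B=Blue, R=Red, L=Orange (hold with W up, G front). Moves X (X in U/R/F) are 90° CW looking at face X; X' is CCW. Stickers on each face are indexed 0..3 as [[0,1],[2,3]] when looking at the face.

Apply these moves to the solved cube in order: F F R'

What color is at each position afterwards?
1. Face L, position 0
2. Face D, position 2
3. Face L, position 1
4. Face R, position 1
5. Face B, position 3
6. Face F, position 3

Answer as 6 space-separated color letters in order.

After move 1 (F): F=GGGG U=WWOO R=WRWR D=RRYY L=OYOY
After move 2 (F): F=GGGG U=WWYY R=OROR D=WWYY L=OROR
After move 3 (R'): R=RROO U=WBYB F=GWGY D=WGYG B=YBWB
Query 1: L[0] = O
Query 2: D[2] = Y
Query 3: L[1] = R
Query 4: R[1] = R
Query 5: B[3] = B
Query 6: F[3] = Y

Answer: O Y R R B Y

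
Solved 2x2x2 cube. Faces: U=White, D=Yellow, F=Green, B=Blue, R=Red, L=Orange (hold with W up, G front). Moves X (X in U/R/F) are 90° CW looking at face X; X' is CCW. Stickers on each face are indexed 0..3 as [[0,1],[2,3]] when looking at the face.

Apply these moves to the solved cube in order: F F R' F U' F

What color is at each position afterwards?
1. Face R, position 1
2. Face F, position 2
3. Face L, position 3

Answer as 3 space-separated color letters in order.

Answer: G W R

Derivation:
After move 1 (F): F=GGGG U=WWOO R=WRWR D=RRYY L=OYOY
After move 2 (F): F=GGGG U=WWYY R=OROR D=WWYY L=OROR
After move 3 (R'): R=RROO U=WBYB F=GWGY D=WGYG B=YBWB
After move 4 (F): F=GGYW U=WBRR R=YRBO D=ORYG L=OWOG
After move 5 (U'): U=BRWR F=OWYW R=GGBO B=YRWB L=YBOG
After move 6 (F): F=YOWW U=BRGB R=WGRO D=BGYG L=YOOR
Query 1: R[1] = G
Query 2: F[2] = W
Query 3: L[3] = R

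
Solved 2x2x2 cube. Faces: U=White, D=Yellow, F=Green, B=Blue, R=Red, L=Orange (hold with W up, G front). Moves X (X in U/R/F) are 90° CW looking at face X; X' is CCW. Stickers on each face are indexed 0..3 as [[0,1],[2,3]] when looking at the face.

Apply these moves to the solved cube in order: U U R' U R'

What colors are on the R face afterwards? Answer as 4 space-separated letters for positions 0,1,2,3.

Answer: G R Y O

Derivation:
After move 1 (U): U=WWWW F=RRGG R=BBRR B=OOBB L=GGOO
After move 2 (U): U=WWWW F=BBGG R=OORR B=GGBB L=RROO
After move 3 (R'): R=OROR U=WBWG F=BWGW D=YBYG B=YGYB
After move 4 (U): U=WWGB F=ORGW R=YGOR B=RRYB L=BWOO
After move 5 (R'): R=GRYO U=WYGR F=OWGB D=YRYW B=GRBB
Query: R face = GRYO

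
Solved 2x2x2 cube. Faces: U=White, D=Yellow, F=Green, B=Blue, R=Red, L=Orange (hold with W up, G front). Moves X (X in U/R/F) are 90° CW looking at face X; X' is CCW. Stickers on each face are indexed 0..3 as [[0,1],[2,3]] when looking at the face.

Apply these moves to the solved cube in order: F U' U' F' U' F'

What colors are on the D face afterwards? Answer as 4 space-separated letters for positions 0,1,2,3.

After move 1 (F): F=GGGG U=WWOO R=WRWR D=RRYY L=OYOY
After move 2 (U'): U=WOWO F=OYGG R=GGWR B=WRBB L=BBOY
After move 3 (U'): U=OOWW F=BBGG R=OYWR B=GGBB L=WROY
After move 4 (F'): F=BGBG U=OOOW R=RYRR D=RYYY L=WWOW
After move 5 (U'): U=OWOO F=WWBG R=BGRR B=RYBB L=GGOW
After move 6 (F'): F=WGWB U=OWBR R=YGRR D=GWYY L=GOOO
Query: D face = GWYY

Answer: G W Y Y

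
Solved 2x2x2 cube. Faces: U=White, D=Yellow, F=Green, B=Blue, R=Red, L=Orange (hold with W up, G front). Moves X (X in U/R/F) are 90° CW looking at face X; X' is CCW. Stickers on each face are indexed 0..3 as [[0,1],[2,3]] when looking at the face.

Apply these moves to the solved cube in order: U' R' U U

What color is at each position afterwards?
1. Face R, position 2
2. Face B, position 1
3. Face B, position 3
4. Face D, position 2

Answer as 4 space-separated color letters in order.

Answer: G W B Y

Derivation:
After move 1 (U'): U=WWWW F=OOGG R=GGRR B=RRBB L=BBOO
After move 2 (R'): R=GRGR U=WBWR F=OWGW D=YOYG B=YRYB
After move 3 (U): U=WWRB F=GRGW R=YRGR B=BBYB L=OWOO
After move 4 (U): U=RWBW F=YRGW R=BBGR B=OWYB L=GROO
Query 1: R[2] = G
Query 2: B[1] = W
Query 3: B[3] = B
Query 4: D[2] = Y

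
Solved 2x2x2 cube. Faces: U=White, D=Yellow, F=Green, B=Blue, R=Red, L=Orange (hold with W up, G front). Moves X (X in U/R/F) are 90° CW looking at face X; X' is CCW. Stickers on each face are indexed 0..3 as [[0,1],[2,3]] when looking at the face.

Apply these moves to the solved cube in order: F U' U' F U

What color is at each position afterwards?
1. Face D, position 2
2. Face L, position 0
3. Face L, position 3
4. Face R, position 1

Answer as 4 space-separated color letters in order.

After move 1 (F): F=GGGG U=WWOO R=WRWR D=RRYY L=OYOY
After move 2 (U'): U=WOWO F=OYGG R=GGWR B=WRBB L=BBOY
After move 3 (U'): U=OOWW F=BBGG R=OYWR B=GGBB L=WROY
After move 4 (F): F=GBGB U=OOYR R=WYWR D=WOYY L=WROR
After move 5 (U): U=YORO F=WYGB R=GGWR B=WRBB L=GBOR
Query 1: D[2] = Y
Query 2: L[0] = G
Query 3: L[3] = R
Query 4: R[1] = G

Answer: Y G R G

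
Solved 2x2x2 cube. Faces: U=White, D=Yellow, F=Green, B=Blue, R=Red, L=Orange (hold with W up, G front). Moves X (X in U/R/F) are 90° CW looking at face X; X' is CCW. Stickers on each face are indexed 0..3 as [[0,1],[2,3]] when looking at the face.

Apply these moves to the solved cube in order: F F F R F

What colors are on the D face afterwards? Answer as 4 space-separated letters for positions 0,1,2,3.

Answer: R Y Y B

Derivation:
After move 1 (F): F=GGGG U=WWOO R=WRWR D=RRYY L=OYOY
After move 2 (F): F=GGGG U=WWYY R=OROR D=WWYY L=OROR
After move 3 (F): F=GGGG U=WWRR R=YRYR D=OOYY L=OWOW
After move 4 (R): R=YYRR U=WGRG F=GOGY D=OBYB B=RBWB
After move 5 (F): F=GGYO U=WGWW R=RYGR D=RYYB L=OOOB
Query: D face = RYYB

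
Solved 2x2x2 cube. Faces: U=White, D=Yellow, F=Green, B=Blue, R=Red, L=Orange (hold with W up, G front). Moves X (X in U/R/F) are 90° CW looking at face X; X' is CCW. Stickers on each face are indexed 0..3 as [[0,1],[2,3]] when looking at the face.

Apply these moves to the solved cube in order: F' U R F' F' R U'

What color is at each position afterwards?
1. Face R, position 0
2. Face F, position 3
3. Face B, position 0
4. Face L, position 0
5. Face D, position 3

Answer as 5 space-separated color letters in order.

After move 1 (F'): F=GGGG U=WWRR R=YRYR D=OOYY L=OWOW
After move 2 (U): U=RWRW F=YRGG R=BBYR B=OWBB L=GGOW
After move 3 (R): R=YBRB U=RRRG F=YOGY D=OBYO B=WWWB
After move 4 (F'): F=OYYG U=RRYR R=BBOB D=GWYO L=GGOR
After move 5 (F'): F=YGOY U=RRBO R=WBGB D=GRYO L=GROY
After move 6 (R): R=GWBB U=RGBY F=YROO D=GWYW B=OWRB
After move 7 (U'): U=GYRB F=GROO R=YRBB B=GWRB L=OWOY
Query 1: R[0] = Y
Query 2: F[3] = O
Query 3: B[0] = G
Query 4: L[0] = O
Query 5: D[3] = W

Answer: Y O G O W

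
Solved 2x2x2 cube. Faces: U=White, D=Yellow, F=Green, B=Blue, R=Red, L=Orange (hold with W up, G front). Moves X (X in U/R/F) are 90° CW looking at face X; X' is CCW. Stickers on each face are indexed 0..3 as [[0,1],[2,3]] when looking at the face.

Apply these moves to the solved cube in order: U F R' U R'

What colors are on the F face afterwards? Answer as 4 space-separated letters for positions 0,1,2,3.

After move 1 (U): U=WWWW F=RRGG R=BBRR B=OOBB L=GGOO
After move 2 (F): F=GRGR U=WWOG R=WBWR D=RBYY L=GYOY
After move 3 (R'): R=BRWW U=WBOO F=GWGG D=RRYR B=YOBB
After move 4 (U): U=OWOB F=BRGG R=YOWW B=GYBB L=GWOY
After move 5 (R'): R=OWYW U=OBOG F=BWGB D=RRYG B=RYRB
Query: F face = BWGB

Answer: B W G B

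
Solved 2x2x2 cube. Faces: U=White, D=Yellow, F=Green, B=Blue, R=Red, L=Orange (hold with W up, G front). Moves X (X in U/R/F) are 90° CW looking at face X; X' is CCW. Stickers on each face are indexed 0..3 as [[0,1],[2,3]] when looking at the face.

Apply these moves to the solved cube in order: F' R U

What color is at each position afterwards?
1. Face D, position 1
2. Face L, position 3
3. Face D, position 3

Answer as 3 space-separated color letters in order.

Answer: B W B

Derivation:
After move 1 (F'): F=GGGG U=WWRR R=YRYR D=OOYY L=OWOW
After move 2 (R): R=YYRR U=WGRG F=GOGY D=OBYB B=RBWB
After move 3 (U): U=RWGG F=YYGY R=RBRR B=OWWB L=GOOW
Query 1: D[1] = B
Query 2: L[3] = W
Query 3: D[3] = B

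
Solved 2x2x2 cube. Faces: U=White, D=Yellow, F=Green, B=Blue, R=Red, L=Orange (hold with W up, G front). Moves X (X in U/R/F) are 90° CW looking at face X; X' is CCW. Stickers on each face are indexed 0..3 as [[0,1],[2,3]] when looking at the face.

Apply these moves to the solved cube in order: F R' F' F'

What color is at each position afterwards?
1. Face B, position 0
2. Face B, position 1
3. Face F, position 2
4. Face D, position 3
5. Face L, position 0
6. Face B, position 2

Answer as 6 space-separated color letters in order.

Answer: Y B W G O R

Derivation:
After move 1 (F): F=GGGG U=WWOO R=WRWR D=RRYY L=OYOY
After move 2 (R'): R=RRWW U=WBOB F=GWGO D=RGYG B=YBRB
After move 3 (F'): F=WOGG U=WBRW R=GRRW D=YYYG L=OBOO
After move 4 (F'): F=OGWG U=WBGR R=YRYW D=BOYG L=OWOR
Query 1: B[0] = Y
Query 2: B[1] = B
Query 3: F[2] = W
Query 4: D[3] = G
Query 5: L[0] = O
Query 6: B[2] = R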